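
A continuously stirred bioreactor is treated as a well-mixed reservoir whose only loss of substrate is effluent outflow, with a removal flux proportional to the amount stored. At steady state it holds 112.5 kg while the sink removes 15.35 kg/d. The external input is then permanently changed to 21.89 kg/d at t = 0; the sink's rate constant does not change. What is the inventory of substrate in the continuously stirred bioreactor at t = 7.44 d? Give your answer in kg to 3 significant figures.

Residence time τ = M₀/F₀ = 7.329 d. The eventual steady state is M_∞ = M₀·(F₁/F₀) = 112.5 × 21.89/15.35 = 160.43 kg.
The anomaly ΔM(t) = M(t) − M_∞ decays as ΔM₀·e^(−t/τ) with ΔM₀ = 112.5 − 160.43 = −47.93 kg.
At t = 7.44 d, e^(−t/τ) = e^(−1.015) = 0.3623, so ΔM = −17.37 kg and M = 160.43 − 17.37 = 143.06 kg.

143 kg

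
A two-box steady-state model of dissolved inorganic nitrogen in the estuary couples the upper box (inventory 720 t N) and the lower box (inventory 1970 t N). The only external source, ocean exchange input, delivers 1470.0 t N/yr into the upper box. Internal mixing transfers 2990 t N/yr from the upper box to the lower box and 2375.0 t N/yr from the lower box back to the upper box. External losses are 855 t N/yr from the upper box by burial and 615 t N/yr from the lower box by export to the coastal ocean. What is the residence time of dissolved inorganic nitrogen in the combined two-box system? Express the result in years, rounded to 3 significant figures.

1.83 yr

Treat the two boxes together as one reservoir: the mixing fluxes between them are internal recycling, so τ = ΣM / Σ(external losses).
M_total = 720 + 1970 = 2690.0 t N.
ΣF_external_out = 855 + 615 = 1470.0 t N/yr.
τ = M_total / ΣF_ext = 2690.0 / 1470.0 = 1.830 yr.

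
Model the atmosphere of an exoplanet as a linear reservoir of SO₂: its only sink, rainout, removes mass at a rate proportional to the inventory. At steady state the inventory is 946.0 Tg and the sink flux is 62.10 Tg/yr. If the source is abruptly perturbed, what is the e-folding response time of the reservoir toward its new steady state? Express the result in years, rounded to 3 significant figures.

15.2 yr

For a linear reservoir the response time equals the residence time τ = M/F.
τ = 946.0 / 62.10 = 15.23 yr.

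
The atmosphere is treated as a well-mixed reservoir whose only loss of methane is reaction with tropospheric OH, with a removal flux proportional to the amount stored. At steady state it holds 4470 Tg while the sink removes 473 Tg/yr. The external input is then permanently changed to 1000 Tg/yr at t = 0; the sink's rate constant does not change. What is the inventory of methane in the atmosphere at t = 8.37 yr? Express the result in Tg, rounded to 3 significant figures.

Residence time τ = M₀/F₀ = 9.450 yr. The eventual steady state is M_∞ = M₀·(F₁/F₀) = 4470 × 1000/473 = 9450.3 Tg.
The anomaly ΔM(t) = M(t) − M_∞ decays as ΔM₀·e^(−t/τ) with ΔM₀ = 4470 − 9450.3 = −4980 Tg.
At t = 8.37 yr, e^(−t/τ) = e^(−0.8857) = 0.4124, so ΔM = −2054 Tg and M = 9450.3 − 2054 = 7396.3 Tg.

7400 Tg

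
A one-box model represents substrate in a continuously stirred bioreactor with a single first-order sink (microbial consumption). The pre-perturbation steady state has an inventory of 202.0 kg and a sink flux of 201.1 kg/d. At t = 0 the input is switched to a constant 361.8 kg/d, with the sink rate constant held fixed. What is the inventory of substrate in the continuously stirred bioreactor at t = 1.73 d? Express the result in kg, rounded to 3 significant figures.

τ = M₀/F₀ = 202.0/201.1 = 1.004 d; rate constant k = 1/τ.
New steady state M_∞ = F₁/k = F₁·τ = 361.8 × 1.004 = 363.42 kg.
M(t) = M_∞ + (M₀ − M_∞)·e^(−t/τ); t/τ = 1.73/1.004 = 1.722, so e^(−t/τ) = 0.1787.
M(t) = 363.42 − 161.4 × 0.1787 = 334.58 kg.

335 kg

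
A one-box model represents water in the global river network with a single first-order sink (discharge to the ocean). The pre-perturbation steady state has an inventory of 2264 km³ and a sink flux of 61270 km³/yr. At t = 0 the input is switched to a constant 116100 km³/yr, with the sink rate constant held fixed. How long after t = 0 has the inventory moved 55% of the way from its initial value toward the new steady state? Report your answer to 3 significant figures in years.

0.0295 yr

τ = M₀/F₀ = 2264/61270 = 0.03695 yr.
The remaining gap fraction is e^(−t/τ); 55% covered ⇒ e^(−t/τ) = 0.450.
t = −τ ln(0.450) = 0.03695 × 0.7985 = 0.02951 yr.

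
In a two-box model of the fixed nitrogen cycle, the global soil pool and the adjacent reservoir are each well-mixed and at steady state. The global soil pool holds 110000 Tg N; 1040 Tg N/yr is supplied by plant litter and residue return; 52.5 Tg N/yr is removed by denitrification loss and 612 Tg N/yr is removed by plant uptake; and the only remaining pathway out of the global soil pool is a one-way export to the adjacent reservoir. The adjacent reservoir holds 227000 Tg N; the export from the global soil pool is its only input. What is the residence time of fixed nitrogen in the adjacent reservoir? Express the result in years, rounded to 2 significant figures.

Balance the global soil pool: ΣF_in = 1040.0 Tg N/yr.
Export to the adjacent reservoir = ΣF_in − (52.5 + 612) = 375.50 Tg N/yr.
At steady state the output of the adjacent reservoir equals its input, 375.50 Tg N/yr.
τ = M / F = 227000 / 375.50 = 604.5 yr.

600 yr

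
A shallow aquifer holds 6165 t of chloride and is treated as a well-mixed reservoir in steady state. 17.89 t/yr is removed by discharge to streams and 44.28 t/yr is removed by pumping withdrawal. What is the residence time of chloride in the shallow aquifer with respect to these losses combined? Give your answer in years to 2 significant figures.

Total removal = 17.89 + 44.28 = 62.170 t/yr.
τ = M / ΣF_out = 6165 / 62.170 = 99.16 yr.

99 yr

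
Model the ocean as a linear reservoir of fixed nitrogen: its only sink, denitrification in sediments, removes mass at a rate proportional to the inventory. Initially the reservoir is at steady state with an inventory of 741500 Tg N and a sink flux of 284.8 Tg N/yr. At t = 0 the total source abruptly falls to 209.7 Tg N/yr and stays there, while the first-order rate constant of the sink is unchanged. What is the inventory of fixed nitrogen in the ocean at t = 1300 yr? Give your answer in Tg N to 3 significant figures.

τ = M₀/F₀ = 741500/284.8 = 2604 yr; rate constant k = 1/τ.
New steady state M_∞ = F₁/k = F₁·τ = 209.7 × 2604 = 545970 Tg N.
M(t) = M_∞ + (M₀ − M_∞)·e^(−t/τ); t/τ = 1300/2604 = 0.4993, so e^(−t/τ) = 0.6069.
M(t) = 545970 + 195500 × 0.6069 = 664650 Tg N.

665000 Tg N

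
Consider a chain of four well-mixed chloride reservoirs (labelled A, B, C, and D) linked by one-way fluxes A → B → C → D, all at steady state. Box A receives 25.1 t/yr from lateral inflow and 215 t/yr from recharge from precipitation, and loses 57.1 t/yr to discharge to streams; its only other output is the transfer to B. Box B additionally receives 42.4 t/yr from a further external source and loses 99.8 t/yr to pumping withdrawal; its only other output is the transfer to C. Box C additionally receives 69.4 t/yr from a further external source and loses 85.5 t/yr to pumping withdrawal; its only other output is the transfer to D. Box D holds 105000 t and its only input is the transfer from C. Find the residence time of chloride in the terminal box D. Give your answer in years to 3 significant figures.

959 yr

Box A: F(A→B) = (25.1 + 215) − 57.1 = 183.00 t/yr.
Box B: F(B→C) = (183.00 + 42.4) − 99.8 = 125.60 t/yr.
Box C: F(C→D) = (125.60 + 69.4) − 85.5 = 109.50 t/yr.
Box D throughput = its input = 109.50 t/yr; τ = 105000 / 109.50 = 958.9 yr.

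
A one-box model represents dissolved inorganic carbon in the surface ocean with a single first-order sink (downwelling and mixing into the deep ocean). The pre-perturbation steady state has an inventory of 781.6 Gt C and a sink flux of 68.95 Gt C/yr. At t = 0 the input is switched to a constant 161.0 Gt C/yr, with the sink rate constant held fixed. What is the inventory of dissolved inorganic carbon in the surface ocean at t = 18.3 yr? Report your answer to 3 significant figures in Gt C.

1620 Gt C

Residence time τ = M₀/F₀ = 11.34 yr. The eventual steady state is M_∞ = M₀·(F₁/F₀) = 781.6 × 161.0/68.95 = 1825.1 Gt C.
The anomaly ΔM(t) = M(t) − M_∞ decays as ΔM₀·e^(−t/τ) with ΔM₀ = 781.6 − 1825.1 = −1043 Gt C.
At t = 18.3 yr, e^(−t/τ) = e^(−1.614) = 0.1990, so ΔM = −207.7 Gt C and M = 1825.1 − 207.7 = 1617.4 Gt C.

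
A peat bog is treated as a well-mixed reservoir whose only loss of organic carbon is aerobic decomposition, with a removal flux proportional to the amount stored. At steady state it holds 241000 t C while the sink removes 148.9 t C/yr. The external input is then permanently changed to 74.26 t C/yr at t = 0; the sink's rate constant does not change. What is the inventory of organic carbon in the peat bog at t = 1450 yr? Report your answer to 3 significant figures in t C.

170000 t C

Residence time τ = M₀/F₀ = 1619 yr. The eventual steady state is M_∞ = M₀·(F₁/F₀) = 241000 × 74.26/148.9 = 120190 t C.
The anomaly ΔM(t) = M(t) − M_∞ decays as ΔM₀·e^(−t/τ) with ΔM₀ = 241000 − 120190 = 120800 t C.
At t = 1450 yr, e^(−t/τ) = e^(−0.8959) = 0.4083, so ΔM = 49320 t C and M = 120190 + 49320 = 169510 t C.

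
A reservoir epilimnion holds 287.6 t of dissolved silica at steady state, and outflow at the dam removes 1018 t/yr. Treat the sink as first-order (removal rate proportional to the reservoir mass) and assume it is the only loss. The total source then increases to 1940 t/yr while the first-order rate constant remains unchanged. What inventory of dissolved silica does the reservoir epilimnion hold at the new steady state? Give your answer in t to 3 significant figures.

Rate constant k = F/M = 1018 / 287.6 = 3.540 yr⁻¹.
At the new steady state, source = k·M_new ⇒ M_new = 1940 / 3.540 = 548.1 t.
(Equivalently M_new = M × F_new/F_old = 287.6 × 1940/1018.)

548 t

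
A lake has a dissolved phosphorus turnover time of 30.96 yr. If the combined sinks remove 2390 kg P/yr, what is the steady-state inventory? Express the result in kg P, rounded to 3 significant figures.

τ = M/F ⇒ M = τ × F = 30.96 × 2390 = 73990 kg P.

74000 kg P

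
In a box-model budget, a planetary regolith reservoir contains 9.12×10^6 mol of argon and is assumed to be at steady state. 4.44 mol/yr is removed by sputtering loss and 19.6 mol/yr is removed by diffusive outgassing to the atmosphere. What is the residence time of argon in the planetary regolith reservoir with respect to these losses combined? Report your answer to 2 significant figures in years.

380000 yr

Total removal = 4.440 + 19.60 = 24.040 mol/yr.
τ = M / ΣF_out = 9.12×10^6 / 24.040 = 379400 yr.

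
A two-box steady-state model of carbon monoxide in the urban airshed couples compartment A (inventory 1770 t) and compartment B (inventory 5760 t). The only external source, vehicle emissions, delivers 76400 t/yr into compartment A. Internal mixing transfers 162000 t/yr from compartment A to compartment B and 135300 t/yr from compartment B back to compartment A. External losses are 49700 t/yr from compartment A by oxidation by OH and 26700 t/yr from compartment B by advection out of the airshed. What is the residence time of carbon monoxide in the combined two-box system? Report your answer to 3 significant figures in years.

Residence time in the combined system uses the total inventory and the total *external* removal — internal exchanges between the two boxes cancel.
M_total = 1770 + 5760 = 7530.0 t.
ΣF_external_out = 49700 + 26700 = 76400 t/yr.
τ = M_total / ΣF_ext = 7530.0 / 76400 = 0.09856 yr.

0.0986 yr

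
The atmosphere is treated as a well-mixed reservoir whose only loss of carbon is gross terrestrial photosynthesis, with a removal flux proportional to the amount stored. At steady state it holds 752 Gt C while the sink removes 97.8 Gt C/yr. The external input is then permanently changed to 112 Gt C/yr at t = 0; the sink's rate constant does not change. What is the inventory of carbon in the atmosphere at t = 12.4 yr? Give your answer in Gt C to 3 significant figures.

τ = M₀/F₀ = 752/97.8 = 7.689 yr; rate constant k = 1/τ.
New steady state M_∞ = F₁/k = F₁·τ = 112 × 7.689 = 861.19 Gt C.
M(t) = M_∞ + (M₀ − M_∞)·e^(−t/τ); t/τ = 12.4/7.689 = 1.613, so e^(−t/τ) = 0.1994.
M(t) = 861.19 − 109.2 × 0.1994 = 839.42 Gt C.

839 Gt C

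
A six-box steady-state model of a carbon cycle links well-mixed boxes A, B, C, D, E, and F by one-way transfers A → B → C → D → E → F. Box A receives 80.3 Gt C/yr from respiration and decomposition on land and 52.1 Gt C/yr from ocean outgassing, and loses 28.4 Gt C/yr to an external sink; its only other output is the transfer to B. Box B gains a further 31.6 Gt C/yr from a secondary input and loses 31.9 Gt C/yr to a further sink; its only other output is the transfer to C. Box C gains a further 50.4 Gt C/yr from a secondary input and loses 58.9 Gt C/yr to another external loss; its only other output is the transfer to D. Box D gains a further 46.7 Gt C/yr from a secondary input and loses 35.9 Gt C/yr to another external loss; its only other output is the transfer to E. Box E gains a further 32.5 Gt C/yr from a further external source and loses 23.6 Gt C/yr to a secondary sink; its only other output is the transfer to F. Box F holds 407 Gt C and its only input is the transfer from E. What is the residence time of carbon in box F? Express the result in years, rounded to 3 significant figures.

3.54 yr

Box A: F(A→B) = (80.3 + 52.1) − 28.4 = 104.00 Gt C/yr.
Box B: F(B→C) = (104.00 + 31.6) − 31.9 = 103.70 Gt C/yr.
Box C: F(C→D) = (103.70 + 50.4) − 58.9 = 95.200 Gt C/yr.
Box D: F(D→E) = (95.200 + 46.7) − 35.9 = 106.00 Gt C/yr.
Box E: F(E→F) = (106.00 + 32.5) − 23.6 = 114.90 Gt C/yr.
Box F throughput = its input = 114.90 Gt C/yr; τ = 407 / 114.90 = 3.542 yr.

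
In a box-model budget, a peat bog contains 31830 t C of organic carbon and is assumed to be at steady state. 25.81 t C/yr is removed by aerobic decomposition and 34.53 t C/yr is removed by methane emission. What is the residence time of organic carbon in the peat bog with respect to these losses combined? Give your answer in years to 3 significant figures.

Total removal = 25.81 + 34.53 = 60.340 t C/yr.
τ = M / ΣF_out = 31830 / 60.340 = 527.5 yr.

528 yr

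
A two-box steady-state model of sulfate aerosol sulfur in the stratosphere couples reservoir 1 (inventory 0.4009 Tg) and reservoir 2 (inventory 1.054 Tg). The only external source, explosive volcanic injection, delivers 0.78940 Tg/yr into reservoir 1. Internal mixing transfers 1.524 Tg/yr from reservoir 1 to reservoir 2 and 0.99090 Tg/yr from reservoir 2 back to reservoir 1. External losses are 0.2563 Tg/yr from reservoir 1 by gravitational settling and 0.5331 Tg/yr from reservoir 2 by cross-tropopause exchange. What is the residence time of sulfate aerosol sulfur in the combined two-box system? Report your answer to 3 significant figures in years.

Treat the two boxes together as one reservoir: the mixing fluxes between them are internal recycling, so τ = ΣM / Σ(external losses).
M_total = 0.4009 + 1.054 = 1.4549 Tg.
ΣF_external_out = 0.2563 + 0.5331 = 0.78940 Tg/yr.
τ = M_total / ΣF_ext = 1.4549 / 0.78940 = 1.843 yr.

1.84 yr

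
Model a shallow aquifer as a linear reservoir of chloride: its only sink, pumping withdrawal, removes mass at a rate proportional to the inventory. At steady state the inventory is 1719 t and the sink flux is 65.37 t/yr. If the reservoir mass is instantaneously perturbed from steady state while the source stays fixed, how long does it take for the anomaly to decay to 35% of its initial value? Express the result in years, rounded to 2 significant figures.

For a linear reservoir the anomaly decays as exp(−t/τ) with τ = M/F = 1719/65.37 = 26.30 yr.
exp(−t/τ) = 0.35 ⇒ t = −τ ln(0.35) = 26.30 × 1.050 = 27.61 yr.

28 yr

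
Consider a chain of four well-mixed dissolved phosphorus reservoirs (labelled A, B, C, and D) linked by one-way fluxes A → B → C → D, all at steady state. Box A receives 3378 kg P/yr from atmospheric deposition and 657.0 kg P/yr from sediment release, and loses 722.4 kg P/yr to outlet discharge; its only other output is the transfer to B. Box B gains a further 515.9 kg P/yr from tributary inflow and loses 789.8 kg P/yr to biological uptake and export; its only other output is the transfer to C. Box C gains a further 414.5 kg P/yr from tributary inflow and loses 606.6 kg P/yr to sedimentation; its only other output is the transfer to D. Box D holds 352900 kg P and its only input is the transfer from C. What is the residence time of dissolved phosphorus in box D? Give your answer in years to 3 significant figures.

Box A: F(A→B) = (3378 + 657.0) − 722.4 = 3312.6 kg P/yr.
Box B: F(B→C) = (3312.6 + 515.9) − 789.8 = 3038.7 kg P/yr.
Box C: F(C→D) = (3038.7 + 414.5) − 606.6 = 2846.6 kg P/yr.
Box D throughput = its input = 2846.6 kg P/yr; τ = 352900 / 2846.6 = 124.0 yr.

124 yr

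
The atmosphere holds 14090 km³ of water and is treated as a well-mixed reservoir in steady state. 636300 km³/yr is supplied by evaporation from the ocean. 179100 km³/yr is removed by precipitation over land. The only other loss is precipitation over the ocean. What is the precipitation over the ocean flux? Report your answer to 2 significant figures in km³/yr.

460000 km³/yr

At steady state ΣF_in = ΣF_out.
ΣF_in = 636300 km³/yr.
Precipitation over the ocean flux = ΣF_in − (179100) = 636300 − 179100 = 457200 km³/yr.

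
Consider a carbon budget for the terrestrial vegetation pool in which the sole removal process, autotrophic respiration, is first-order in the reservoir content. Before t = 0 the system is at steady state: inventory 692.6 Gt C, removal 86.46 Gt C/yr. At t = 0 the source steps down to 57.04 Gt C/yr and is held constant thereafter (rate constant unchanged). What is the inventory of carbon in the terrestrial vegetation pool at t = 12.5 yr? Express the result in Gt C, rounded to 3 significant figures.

506 Gt C

The sink rate constant is k = F₀/M₀ = 86.46/692.6 = 0.1248 yr⁻¹.
Solving dM/dt = F₁ − kM with M(0) = M₀ gives M(t) = F₁/k + (M₀ − F₁/k)·e^(−kt).
F₁/k = 57.04/0.1248 = 456.93 Gt C; kt = 0.1248 × 12.5 = 1.560, e^(−kt) = 0.2100.
M(12.5) = 456.93 + (692.6 − 456.93) × 0.2100 = 456.93 + 49.50 = 506.43 Gt C.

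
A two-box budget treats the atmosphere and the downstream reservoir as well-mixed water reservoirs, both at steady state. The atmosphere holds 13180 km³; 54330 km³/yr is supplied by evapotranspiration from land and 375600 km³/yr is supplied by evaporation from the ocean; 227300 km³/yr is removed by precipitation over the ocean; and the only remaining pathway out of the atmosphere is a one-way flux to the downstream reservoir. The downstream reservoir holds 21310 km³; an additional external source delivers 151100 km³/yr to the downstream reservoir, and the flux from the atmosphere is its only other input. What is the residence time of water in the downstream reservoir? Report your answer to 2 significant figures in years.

Balance the atmosphere: ΣF_in = 54330 + 375600 = 429930 km³/yr.
Flux to the downstream reservoir = ΣF_in − (227300) = 202630 km³/yr.
Total input to the downstream reservoir = 202630 + 151100 = 353730 km³/yr; at steady state this equals its total output.
τ = M / F = 21310 / 353730 = 0.06024 yr.

0.060 yr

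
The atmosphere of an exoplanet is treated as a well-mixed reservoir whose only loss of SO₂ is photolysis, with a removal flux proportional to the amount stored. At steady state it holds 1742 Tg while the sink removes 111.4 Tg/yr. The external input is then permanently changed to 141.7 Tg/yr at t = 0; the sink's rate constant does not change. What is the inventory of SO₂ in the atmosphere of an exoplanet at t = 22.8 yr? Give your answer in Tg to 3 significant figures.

Residence time τ = M₀/F₀ = 15.64 yr. The eventual steady state is M_∞ = M₀·(F₁/F₀) = 1742 × 141.7/111.4 = 2215.8 Tg.
The anomaly ΔM(t) = M(t) − M_∞ decays as ΔM₀·e^(−t/τ) with ΔM₀ = 1742 − 2215.8 = −473.8 Tg.
At t = 22.8 yr, e^(−t/τ) = e^(−1.458) = 0.2327, so ΔM = −110.3 Tg and M = 2215.8 − 110.3 = 2105.6 Tg.

2110 Tg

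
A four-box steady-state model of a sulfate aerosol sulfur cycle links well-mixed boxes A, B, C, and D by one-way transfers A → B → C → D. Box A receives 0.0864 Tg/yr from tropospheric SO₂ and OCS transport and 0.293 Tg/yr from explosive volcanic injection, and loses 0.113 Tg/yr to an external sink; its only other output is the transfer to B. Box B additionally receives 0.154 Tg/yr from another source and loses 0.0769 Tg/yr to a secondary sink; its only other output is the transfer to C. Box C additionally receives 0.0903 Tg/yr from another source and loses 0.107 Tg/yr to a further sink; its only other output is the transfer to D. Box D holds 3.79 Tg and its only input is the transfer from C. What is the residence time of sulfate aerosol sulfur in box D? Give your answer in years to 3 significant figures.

Box A: F(A→B) = (0.0864 + 0.293) − 0.113 = 0.26640 Tg/yr.
Box B: F(B→C) = (0.26640 + 0.154) − 0.0769 = 0.34350 Tg/yr.
Box C: F(C→D) = (0.34350 + 0.0903) − 0.107 = 0.32680 Tg/yr.
Box D throughput = its input = 0.32680 Tg/yr; τ = 3.79 / 0.32680 = 11.60 yr.

11.6 yr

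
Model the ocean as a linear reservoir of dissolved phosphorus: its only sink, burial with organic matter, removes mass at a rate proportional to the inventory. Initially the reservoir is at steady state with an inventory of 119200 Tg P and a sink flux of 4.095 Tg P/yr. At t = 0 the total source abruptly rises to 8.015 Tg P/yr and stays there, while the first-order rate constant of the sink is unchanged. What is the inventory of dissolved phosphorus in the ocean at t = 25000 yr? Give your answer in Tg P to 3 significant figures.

185000 Tg P

τ = M₀/F₀ = 119200/4.095 = 29110 yr; rate constant k = 1/τ.
New steady state M_∞ = F₁/k = F₁·τ = 8.015 × 29110 = 233310 Tg P.
M(t) = M_∞ + (M₀ − M_∞)·e^(−t/τ); t/τ = 25000/29110 = 0.8589, so e^(−t/τ) = 0.4236.
M(t) = 233310 − 114100 × 0.4236 = 184970 Tg P.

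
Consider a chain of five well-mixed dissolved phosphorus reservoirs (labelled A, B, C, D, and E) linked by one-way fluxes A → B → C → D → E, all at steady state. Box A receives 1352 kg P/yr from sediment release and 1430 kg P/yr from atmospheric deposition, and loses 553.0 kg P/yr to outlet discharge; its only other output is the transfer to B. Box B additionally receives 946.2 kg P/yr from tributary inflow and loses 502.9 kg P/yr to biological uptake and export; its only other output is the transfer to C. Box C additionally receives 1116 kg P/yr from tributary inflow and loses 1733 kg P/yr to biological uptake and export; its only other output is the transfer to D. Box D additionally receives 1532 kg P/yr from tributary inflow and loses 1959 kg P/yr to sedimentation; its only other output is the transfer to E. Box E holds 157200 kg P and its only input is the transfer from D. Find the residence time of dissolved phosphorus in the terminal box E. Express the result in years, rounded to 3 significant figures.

96.5 yr

Box A: F(A→B) = (1352 + 1430) − 553.0 = 2229.0 kg P/yr.
Box B: F(B→C) = (2229.0 + 946.2) − 502.9 = 2672.3 kg P/yr.
Box C: F(C→D) = (2672.3 + 1116) − 1733 = 2055.3 kg P/yr.
Box D: F(D→E) = (2055.3 + 1532) − 1959 = 1628.3 kg P/yr.
Box E throughput = its input = 1628.3 kg P/yr; τ = 157200 / 1628.3 = 96.54 yr.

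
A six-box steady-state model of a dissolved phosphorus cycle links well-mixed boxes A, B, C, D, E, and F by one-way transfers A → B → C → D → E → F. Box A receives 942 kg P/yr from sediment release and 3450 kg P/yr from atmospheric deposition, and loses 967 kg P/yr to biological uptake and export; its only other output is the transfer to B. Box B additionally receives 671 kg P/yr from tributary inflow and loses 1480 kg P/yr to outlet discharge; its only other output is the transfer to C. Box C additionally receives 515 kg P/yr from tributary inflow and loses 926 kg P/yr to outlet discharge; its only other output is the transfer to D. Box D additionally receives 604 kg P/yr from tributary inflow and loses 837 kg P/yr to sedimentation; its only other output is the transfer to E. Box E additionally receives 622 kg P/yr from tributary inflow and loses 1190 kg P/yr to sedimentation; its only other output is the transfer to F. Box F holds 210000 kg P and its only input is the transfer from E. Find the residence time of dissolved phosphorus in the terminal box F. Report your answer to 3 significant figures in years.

150 yr

Box A: F(A→B) = (942 + 3450) − 967 = 3425.0 kg P/yr.
Box B: F(B→C) = (3425.0 + 671) − 1480 = 2616.0 kg P/yr.
Box C: F(C→D) = (2616.0 + 515) − 926 = 2205.0 kg P/yr.
Box D: F(D→E) = (2205.0 + 604) − 837 = 1972.0 kg P/yr.
Box E: F(E→F) = (1972.0 + 622) − 1190 = 1404.0 kg P/yr.
Box F throughput = its input = 1404.0 kg P/yr; τ = 210000 / 1404.0 = 149.6 yr.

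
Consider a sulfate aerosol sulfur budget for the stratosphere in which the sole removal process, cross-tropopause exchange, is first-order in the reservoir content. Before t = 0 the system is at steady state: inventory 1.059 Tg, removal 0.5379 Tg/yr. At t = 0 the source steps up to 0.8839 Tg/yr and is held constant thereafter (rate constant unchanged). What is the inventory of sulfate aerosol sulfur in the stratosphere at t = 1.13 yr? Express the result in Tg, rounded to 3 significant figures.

1.36 Tg

The sink rate constant is k = F₀/M₀ = 0.5379/1.059 = 0.5079 yr⁻¹.
Solving dM/dt = F₁ − kM with M(0) = M₀ gives M(t) = F₁/k + (M₀ − F₁/k)·e^(−kt).
F₁/k = 0.8839/0.5079 = 1.7402 Tg; kt = 0.5079 × 1.13 = 0.5740, e^(−kt) = 0.5633.
M(1.13) = 1.7402 + (1.059 − 1.7402) × 0.5633 = 1.7402 − 0.3837 = 1.3565 Tg.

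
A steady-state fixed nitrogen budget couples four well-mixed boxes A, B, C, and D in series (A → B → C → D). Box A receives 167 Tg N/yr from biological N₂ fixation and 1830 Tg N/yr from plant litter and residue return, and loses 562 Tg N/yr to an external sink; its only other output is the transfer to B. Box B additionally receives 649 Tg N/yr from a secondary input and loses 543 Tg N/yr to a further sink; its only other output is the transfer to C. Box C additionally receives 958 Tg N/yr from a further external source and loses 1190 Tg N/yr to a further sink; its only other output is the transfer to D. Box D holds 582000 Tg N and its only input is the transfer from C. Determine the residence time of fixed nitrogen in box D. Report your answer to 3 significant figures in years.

445 yr

Box A: F(A→B) = (167 + 1830) − 562 = 1435.0 Tg N/yr.
Box B: F(B→C) = (1435.0 + 649) − 543 = 1541.0 Tg N/yr.
Box C: F(C→D) = (1541.0 + 958) − 1190 = 1309.0 Tg N/yr.
Box D throughput = its input = 1309.0 Tg N/yr; τ = 582000 / 1309.0 = 444.6 yr.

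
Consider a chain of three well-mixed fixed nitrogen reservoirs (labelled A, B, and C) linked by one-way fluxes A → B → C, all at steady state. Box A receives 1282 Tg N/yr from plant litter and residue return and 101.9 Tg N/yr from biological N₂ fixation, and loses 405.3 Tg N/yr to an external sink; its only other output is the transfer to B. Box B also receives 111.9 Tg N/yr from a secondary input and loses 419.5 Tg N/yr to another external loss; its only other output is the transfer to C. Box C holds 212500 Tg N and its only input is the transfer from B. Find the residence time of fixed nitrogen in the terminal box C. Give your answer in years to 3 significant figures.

Box A: F(A→B) = (1282 + 101.9) − 405.3 = 978.60 Tg N/yr.
Box B: F(B→C) = (978.60 + 111.9) − 419.5 = 671.00 Tg N/yr.
Box C throughput = its input = 671.00 Tg N/yr; τ = 212500 / 671.00 = 316.7 yr.

317 yr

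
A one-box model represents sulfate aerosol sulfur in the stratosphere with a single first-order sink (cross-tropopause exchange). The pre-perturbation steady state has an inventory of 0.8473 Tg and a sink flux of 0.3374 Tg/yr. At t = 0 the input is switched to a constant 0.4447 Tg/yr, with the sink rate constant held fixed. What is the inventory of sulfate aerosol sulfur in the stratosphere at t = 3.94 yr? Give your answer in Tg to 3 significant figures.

The sink rate constant is k = F₀/M₀ = 0.3374/0.8473 = 0.3982 yr⁻¹.
Solving dM/dt = F₁ − kM with M(0) = M₀ gives M(t) = F₁/k + (M₀ − F₁/k)·e^(−kt).
F₁/k = 0.4447/0.3982 = 1.1168 Tg; kt = 0.3982 × 3.94 = 1.569, e^(−kt) = 0.2083.
M(3.94) = 1.1168 + (0.8473 − 1.1168) × 0.2083 = 1.1168 − 0.05612 = 1.0606 Tg.

1.06 Tg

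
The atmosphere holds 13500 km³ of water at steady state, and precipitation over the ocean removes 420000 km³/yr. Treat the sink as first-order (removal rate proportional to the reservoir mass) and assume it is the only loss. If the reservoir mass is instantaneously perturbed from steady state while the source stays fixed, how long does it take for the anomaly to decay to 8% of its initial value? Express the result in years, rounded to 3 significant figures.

For a linear reservoir the anomaly decays as exp(−t/τ) with τ = M/F = 13500/420000 = 0.03214 yr.
exp(−t/τ) = 0.08 ⇒ t = −τ ln(0.08) = 0.03214 × 2.526 = 0.08118 yr.

0.0812 yr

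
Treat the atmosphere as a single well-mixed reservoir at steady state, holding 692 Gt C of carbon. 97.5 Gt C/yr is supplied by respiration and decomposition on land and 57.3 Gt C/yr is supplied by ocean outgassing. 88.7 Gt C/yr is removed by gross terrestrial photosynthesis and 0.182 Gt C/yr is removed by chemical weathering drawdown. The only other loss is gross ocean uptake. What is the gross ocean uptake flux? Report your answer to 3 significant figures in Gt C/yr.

At steady state ΣF_in = ΣF_out.
ΣF_in = 97.5 + 57.3 = 154.80 Gt C/yr.
Gross ocean uptake flux = ΣF_in − (88.7 + 0.182) = 154.80 − 88.88 = 65.92 Gt C/yr.

65.9 Gt C/yr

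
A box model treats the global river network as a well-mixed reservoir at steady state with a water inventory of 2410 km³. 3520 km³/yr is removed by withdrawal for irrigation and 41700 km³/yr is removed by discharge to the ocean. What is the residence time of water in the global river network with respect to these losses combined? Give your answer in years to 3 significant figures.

Total removal = 3520 + 41700 = 45220 km³/yr.
τ = M / ΣF_out = 2410 / 45220 = 0.05330 yr.

0.0533 yr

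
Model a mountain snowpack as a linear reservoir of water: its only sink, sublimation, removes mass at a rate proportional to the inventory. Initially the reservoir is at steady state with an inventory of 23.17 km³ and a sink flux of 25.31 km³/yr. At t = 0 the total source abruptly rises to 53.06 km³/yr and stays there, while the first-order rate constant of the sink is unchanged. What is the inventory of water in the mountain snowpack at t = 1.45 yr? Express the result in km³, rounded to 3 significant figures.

43.4 km³

Residence time τ = M₀/F₀ = 0.9154 yr. The eventual steady state is M_∞ = M₀·(F₁/F₀) = 23.17 × 53.06/25.31 = 48.574 km³.
The anomaly ΔM(t) = M(t) − M_∞ decays as ΔM₀·e^(−t/τ) with ΔM₀ = 23.17 − 48.574 = −25.40 km³.
At t = 1.45 yr, e^(−t/τ) = e^(−1.584) = 0.2052, so ΔM = −5.212 km³ and M = 48.574 − 5.212 = 43.362 km³.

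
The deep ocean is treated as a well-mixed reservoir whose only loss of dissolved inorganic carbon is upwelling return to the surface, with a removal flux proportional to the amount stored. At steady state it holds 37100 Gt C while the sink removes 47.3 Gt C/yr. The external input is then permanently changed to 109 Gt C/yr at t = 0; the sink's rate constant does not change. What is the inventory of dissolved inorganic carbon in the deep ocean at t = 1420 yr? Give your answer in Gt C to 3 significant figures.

Residence time τ = M₀/F₀ = 784.4 yr. The eventual steady state is M_∞ = M₀·(F₁/F₀) = 37100 × 109/47.3 = 85495 Gt C.
The anomaly ΔM(t) = M(t) − M_∞ decays as ΔM₀·e^(−t/τ) with ΔM₀ = 37100 − 85495 = −48390 Gt C.
At t = 1420 yr, e^(−t/τ) = e^(−1.810) = 0.1636, so ΔM = −7917 Gt C and M = 85495 − 7917 = 77578 Gt C.

77600 Gt C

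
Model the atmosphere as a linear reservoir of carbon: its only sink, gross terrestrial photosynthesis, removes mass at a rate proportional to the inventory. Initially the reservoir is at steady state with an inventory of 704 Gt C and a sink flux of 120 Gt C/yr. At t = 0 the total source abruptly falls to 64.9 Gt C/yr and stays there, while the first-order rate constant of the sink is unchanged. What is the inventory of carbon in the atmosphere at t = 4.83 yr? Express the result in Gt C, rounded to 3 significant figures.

523 Gt C

The sink rate constant is k = F₀/M₀ = 120/704 = 0.1705 yr⁻¹.
Solving dM/dt = F₁ − kM with M(0) = M₀ gives M(t) = F₁/k + (M₀ − F₁/k)·e^(−kt).
F₁/k = 64.9/0.1705 = 380.75 Gt C; kt = 0.1705 × 4.83 = 0.8233, e^(−kt) = 0.4390.
M(4.83) = 380.75 + (704 − 380.75) × 0.4390 = 380.75 + 141.9 = 522.65 Gt C.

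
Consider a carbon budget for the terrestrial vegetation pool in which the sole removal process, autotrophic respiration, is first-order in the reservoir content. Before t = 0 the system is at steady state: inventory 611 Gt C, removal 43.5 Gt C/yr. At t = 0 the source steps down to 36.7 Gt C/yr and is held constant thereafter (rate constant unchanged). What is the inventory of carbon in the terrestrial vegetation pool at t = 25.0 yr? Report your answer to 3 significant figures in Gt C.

532 Gt C

Residence time τ = M₀/F₀ = 14.05 yr. The eventual steady state is M_∞ = M₀·(F₁/F₀) = 611 × 36.7/43.5 = 515.49 Gt C.
The anomaly ΔM(t) = M(t) − M_∞ decays as ΔM₀·e^(−t/τ) with ΔM₀ = 611 − 515.49 = 95.51 Gt C.
At t = 25.0 yr, e^(−t/τ) = e^(−1.780) = 0.1687, so ΔM = 16.11 Gt C and M = 515.49 + 16.11 = 531.60 Gt C.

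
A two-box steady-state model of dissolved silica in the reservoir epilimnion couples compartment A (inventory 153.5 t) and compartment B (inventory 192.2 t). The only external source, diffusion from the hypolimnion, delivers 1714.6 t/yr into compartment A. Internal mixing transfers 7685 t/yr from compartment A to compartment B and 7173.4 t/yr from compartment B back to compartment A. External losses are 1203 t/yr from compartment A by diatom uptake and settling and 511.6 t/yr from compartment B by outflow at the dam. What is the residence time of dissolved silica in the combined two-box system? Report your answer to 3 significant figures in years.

For the system as a whole, the A↔B exchange is internal and contributes nothing to the throughput; only the external sinks remove mass.
M_total = 153.5 + 192.2 = 345.70 t.
ΣF_external_out = 1203 + 511.6 = 1714.6 t/yr.
τ = M_total / ΣF_ext = 345.70 / 1714.6 = 0.2016 yr.

0.202 yr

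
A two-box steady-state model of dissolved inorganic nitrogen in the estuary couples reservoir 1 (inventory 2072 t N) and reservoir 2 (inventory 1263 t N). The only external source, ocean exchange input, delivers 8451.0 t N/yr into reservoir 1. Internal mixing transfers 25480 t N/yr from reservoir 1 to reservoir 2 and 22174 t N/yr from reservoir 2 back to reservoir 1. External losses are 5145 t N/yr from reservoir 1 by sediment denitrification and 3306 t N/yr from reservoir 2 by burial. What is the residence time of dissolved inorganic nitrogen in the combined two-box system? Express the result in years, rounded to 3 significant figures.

0.395 yr

For the system as a whole, the A↔B exchange is internal and contributes nothing to the throughput; only the external sinks remove mass.
M_total = 2072 + 1263 = 3335.0 t N.
ΣF_external_out = 5145 + 3306 = 8451.0 t N/yr.
τ = M_total / ΣF_ext = 3335.0 / 8451.0 = 0.3946 yr.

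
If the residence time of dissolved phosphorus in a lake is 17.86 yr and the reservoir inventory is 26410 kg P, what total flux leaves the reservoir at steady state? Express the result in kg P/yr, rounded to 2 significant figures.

1500 kg P/yr

F = M / τ = 26410 / 17.86 = 1479 kg P/yr.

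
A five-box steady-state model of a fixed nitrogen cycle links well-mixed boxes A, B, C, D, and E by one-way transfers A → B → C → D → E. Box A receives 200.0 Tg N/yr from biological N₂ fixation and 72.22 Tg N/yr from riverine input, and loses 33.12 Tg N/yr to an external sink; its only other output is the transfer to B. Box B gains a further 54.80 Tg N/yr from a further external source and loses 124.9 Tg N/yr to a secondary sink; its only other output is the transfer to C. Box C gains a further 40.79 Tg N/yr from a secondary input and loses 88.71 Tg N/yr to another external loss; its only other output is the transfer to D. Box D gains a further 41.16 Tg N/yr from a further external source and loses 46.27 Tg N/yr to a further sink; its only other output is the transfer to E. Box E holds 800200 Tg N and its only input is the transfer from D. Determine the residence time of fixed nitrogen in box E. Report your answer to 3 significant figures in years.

Box A: F(A→B) = (200.0 + 72.22) − 33.12 = 239.10 Tg N/yr.
Box B: F(B→C) = (239.10 + 54.80) − 124.9 = 169.00 Tg N/yr.
Box C: F(C→D) = (169.00 + 40.79) − 88.71 = 121.08 Tg N/yr.
Box D: F(D→E) = (121.08 + 41.16) − 46.27 = 115.97 Tg N/yr.
Box E throughput = its input = 115.97 Tg N/yr; τ = 800200 / 115.97 = 6900 yr.

6900 yr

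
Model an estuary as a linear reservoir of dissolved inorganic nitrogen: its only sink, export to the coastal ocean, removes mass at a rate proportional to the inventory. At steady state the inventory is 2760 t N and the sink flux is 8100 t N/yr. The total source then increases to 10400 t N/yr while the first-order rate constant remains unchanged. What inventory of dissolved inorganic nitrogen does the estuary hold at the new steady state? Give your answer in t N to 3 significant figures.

Rate constant k = F/M = 8100 / 2760 = 2.935 yr⁻¹.
At the new steady state, source = k·M_new ⇒ M_new = 10400 / 2.935 = 3544 t N.
(Equivalently M_new = M × F_new/F_old = 2760 × 10400/8100.)

3540 t N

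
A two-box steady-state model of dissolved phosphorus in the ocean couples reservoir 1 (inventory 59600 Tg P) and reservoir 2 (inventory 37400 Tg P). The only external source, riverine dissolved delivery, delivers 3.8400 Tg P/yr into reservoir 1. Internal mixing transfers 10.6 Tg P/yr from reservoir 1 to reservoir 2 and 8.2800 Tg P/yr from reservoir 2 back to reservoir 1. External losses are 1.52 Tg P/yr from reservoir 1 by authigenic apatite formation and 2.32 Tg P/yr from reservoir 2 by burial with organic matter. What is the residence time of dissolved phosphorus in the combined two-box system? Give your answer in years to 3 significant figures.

For the system as a whole, the A↔B exchange is internal and contributes nothing to the throughput; only the external sinks remove mass.
M_total = 59600 + 37400 = 97000 Tg P.
ΣF_external_out = 1.52 + 2.32 = 3.8400 Tg P/yr.
τ = M_total / ΣF_ext = 97000 / 3.8400 = 25260 yr.

25300 yr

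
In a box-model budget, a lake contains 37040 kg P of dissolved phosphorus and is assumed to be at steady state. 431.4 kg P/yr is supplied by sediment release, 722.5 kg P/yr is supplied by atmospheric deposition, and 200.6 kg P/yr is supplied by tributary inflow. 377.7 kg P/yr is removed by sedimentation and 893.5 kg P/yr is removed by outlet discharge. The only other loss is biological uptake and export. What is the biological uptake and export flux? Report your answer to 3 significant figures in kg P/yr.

83.3 kg P/yr

At steady state ΣF_in = ΣF_out.
ΣF_in = 431.4 + 722.5 + 200.6 = 1354.5 kg P/yr.
Biological uptake and export flux = ΣF_in − (377.7 + 893.5) = 1354.5 − 1271 = 83.30 kg P/yr.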